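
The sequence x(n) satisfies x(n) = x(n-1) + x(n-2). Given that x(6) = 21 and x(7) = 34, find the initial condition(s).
Work backwards using x(k) = x(k+2) - x(k+1):
x(5) = x(7) - x(6) = 34 - 21 = 13
x(4) = x(6) - x(5) = 21 - 13 = 8
x(3) = x(5) - x(4) = 13 - 8 = 5
x(2) = x(4) - x(3) = 8 - 5 = 3
x(1) = x(3) - x(2) = 5 - 3 = 2
x(0) = x(2) - x(1) = 3 - 2 = 1

x(0) = 1, x(1) = 2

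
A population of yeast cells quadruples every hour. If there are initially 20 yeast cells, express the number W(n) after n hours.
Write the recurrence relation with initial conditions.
Each hour multiplies the count by 4, so the count after n hours depends only on the count after n-1 hours: W(n) = 4 × W(n-1). The starting count gives W(0) = 20.
Unrolling n times gives the closed form W(n) = 20 × 4ⁿ.

W(n) = 4 × W(n-1), W(0) = 20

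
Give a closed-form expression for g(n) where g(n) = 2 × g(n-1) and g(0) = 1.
Recurrence: g(n) = 2 × g(n-1), initial: g(0) = 1.
Each term is 2 times the previous, so this is geometric with ratio 2. After n steps: g(n) = g(0)·2ⁿ = 2ⁿ.

g(n) = 2ⁿ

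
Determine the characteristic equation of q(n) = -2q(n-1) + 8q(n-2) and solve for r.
Substitute q(n) = rⁿ and divide through by rⁿ⁻²: r² + 2r - 8 = 0
Factor: (r + 4)(r - 2) = 0, so r = -4, 2.
General solution: q(n) = A·(-4)ⁿ + B·2ⁿ

Characteristic: r² + 2r - 8 = 0, Roots: r = -4, 2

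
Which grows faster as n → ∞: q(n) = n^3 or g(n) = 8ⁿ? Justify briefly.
Comparing growth rates:
Growth-rate hierarchy: log n ≺ any polynomial ≺ any exponential cⁿ (c>1) ≺ n! ≺ nⁿ.
exponential base 8 dominates polynomial degree 3 asymptotically.

g(n) grows faster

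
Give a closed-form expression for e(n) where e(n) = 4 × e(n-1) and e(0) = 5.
Recurrence: e(n) = 4 × e(n-1), initial: e(0) = 5.
Each term is 4 times the previous, so this is geometric with ratio 4. After n steps: e(n) = e(0)·4ⁿ = 5·4ⁿ.

e(n) = 5·4ⁿ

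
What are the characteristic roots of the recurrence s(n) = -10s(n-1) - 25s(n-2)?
Substitute s(n) = rⁿ and divide through by rⁿ⁻²: r² + 10r + 25 = 0
Factor: (r + 5)² = 0, so r = -5 (double root).
General solution: s(n) = (A + Bn)·(-5)ⁿ

Characteristic: r² + 10r + 25 = 0, Roots: r = -5 (double root)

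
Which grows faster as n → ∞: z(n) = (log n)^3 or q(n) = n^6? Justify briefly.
Comparing growth rates:
Growth-rate hierarchy: log n ≺ any polynomial ≺ any exponential cⁿ (c>1) ≺ n! ≺ nⁿ.
polynomial degree 6 dominates polylogarithmic (log n)^3 asymptotically.

q(n) grows faster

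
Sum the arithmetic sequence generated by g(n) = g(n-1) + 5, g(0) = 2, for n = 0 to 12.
Computing the sequence terms: 2, 7, 12, 17, 22, 27, 32, 37, 42, 47, 52, 57, 62
Adding these values together:

416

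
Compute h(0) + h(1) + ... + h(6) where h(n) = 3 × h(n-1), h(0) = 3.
Computing the sequence terms: 3, 9, 27, 81, 243, 729, 2187
Adding these values together:

3279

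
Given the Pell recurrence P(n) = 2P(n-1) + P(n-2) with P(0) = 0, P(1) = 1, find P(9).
Computing the sequence terms:
0, 1, 2, 5, 12, 29, 70, 169, 408, 985

985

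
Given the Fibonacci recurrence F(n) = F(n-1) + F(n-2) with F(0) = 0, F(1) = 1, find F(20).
Computing the sequence terms:
0, 1, 1, 2, 3, 5, 8, 13, 21, 34, 55, 89, 144, 233, 377, 610, 987, 1597, 2584, 4181, 6765

6765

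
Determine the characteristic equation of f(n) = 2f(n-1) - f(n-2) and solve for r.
Substitute f(n) = rⁿ and divide through by rⁿ⁻²: r² - 2r + 1 = 0
Factor: (r - 1)² = 0, so r = 1 (double root).
General solution: f(n) = (A + Bn)·1ⁿ

Characteristic: r² - 2r + 1 = 0, Roots: r = 1 (double root)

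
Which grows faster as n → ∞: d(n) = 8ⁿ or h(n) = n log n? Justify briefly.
Comparing growth rates:
Growth-rate hierarchy: log n ≺ any polynomial ≺ any exponential cⁿ (c>1) ≺ n! ≺ nⁿ.
exponential base 8 dominates polynomial degree 1 (with log factor) asymptotically.

d(n) grows faster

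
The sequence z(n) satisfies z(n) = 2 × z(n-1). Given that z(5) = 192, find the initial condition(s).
In general z(n) = 2ⁿ · z(0). At n = 5: z(0) = z(5) / 2^5 = 192 / 32 = 6.

z(0) = 6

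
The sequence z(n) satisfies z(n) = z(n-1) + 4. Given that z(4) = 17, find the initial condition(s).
z(4) = z(0) + 4·4, so z(0) = 17 - 16 = 1.

z(0) = 1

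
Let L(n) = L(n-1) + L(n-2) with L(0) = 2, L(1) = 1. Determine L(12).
Computing the sequence terms:
2, 1, 3, 4, 7, 11, 18, 29, 47, 76, 123, 199, 322

322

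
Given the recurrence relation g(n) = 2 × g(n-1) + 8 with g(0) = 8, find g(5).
Computing step by step:
g(0) = 8
g(1) = 2 × 8 + 8 = 24
g(2) = 2 × 24 + 8 = 56
g(3) = 2 × 56 + 8 = 120
g(4) = 2 × 120 + 8 = 248
g(5) = 2 × 248 + 8 = 504

504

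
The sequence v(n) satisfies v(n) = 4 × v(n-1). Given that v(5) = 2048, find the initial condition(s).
In general v(n) = 4ⁿ · v(0). At n = 5: v(0) = v(5) / 4^5 = 2048 / 1024 = 2.

v(0) = 2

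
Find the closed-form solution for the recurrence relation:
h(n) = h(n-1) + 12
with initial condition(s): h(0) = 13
Recurrence: h(n) = h(n-1) + 12, initial: h(0) = 13.
Each step adds 12, so h(n) = h(0) + 12n = 12n + 13.

h(n) = 12n + 13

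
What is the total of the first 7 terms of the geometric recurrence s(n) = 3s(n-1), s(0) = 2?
Computing the sequence terms: 2, 6, 18, 54, 162, 486, 1458
Adding these values together:

2186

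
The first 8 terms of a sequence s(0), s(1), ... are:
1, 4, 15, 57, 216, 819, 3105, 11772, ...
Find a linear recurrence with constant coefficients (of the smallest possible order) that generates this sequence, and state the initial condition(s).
Look for the lowest-order linear relation among consecutive terms.
Observation: s(n) - 3·s(n-1) - (3)·s(n-2) = 0 holds for the shown terms, and no order-1 relation s(n) = α·s(n-1) + β fits.
Check at n=3: 3·15 + (3)·4 = 57. ✓

s(n) = 3s(n-1) + 3s(n-2), s(0) = 1, s(1) = 4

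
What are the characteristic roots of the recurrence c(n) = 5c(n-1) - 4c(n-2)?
Substitute c(n) = rⁿ and divide through by rⁿ⁻²: r² - 5r + 4 = 0
Factor: (r - 4)(r - 1) = 0, so r = 4, 1.
General solution: c(n) = A·4ⁿ + B·1ⁿ

Characteristic: r² - 5r + 4 = 0, Roots: r = 4, 1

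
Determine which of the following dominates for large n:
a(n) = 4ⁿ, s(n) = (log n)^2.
Comparing growth rates:
Growth-rate hierarchy: log n ≺ any polynomial ≺ any exponential cⁿ (c>1) ≺ n! ≺ nⁿ.
exponential base 4 dominates polylogarithmic (log n)^2 asymptotically.

a(n) grows faster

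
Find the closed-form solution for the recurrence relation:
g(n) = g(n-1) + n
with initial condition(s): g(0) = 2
Recurrence: g(n) = g(n-1) + n, initial: g(0) = 2.
Telescoping: g(n) = g(0) + Σᵢ₌₁ⁿ i = 2 + n(n+1)/2.

g(n) = n(n+1)/2 + 2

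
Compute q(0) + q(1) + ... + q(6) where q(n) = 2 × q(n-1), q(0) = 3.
Computing the sequence terms: 3, 6, 12, 24, 48, 96, 192
Adding these values together:

381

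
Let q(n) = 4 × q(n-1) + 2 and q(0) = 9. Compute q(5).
Computing step by step:
q(0) = 9
q(1) = 4 × 9 + 2 = 38
q(2) = 4 × 38 + 2 = 154
q(3) = 4 × 154 + 2 = 618
q(4) = 4 × 618 + 2 = 2474
q(5) = 4 × 2474 + 2 = 9898

9898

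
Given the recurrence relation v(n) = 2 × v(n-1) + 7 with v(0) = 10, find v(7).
Computing step by step:
v(0) = 10
v(1) = 2 × 10 + 7 = 27
v(2) = 2 × 27 + 7 = 61
v(3) = 2 × 61 + 7 = 129
v(4) = 2 × 129 + 7 = 265
v(5) = 2 × 265 + 7 = 537
v(6) = 2 × 537 + 7 = 1081
v(7) = 2 × 1081 + 7 = 2169

2169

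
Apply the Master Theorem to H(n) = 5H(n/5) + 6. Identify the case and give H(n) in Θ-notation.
Master Theorem template: H(n) = a·H(n/b) + f(n).
Here: a=5, b=5, f(n)=6
Compute log_b(a) = log_5(5) = 1.
f(n) = 6 = O(n^(1-ε)) with ε = 1. Case 1: H(n) = Θ(n^log_b(a)) = Θ(n).

Case 1: H(n) = Θ(n)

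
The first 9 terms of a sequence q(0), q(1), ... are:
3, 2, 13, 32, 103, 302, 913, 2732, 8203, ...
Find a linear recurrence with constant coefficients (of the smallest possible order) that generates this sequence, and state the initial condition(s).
Look for the lowest-order linear relation among consecutive terms.
Observation: q(n) - 2·q(n-1) - (3)·q(n-2) = 0 holds for the shown terms, and no order-1 relation q(n) = α·q(n-1) + β fits.
Check at n=3: 2·13 + (3)·2 = 32. ✓

q(n) = 2q(n-1) + 3q(n-2), q(0) = 3, q(1) = 2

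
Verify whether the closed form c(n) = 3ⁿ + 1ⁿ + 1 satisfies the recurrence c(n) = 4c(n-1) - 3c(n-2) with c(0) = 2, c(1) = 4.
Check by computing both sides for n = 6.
From the recurrence with c(0) = 2, c(1) = 4:
  c(0) = 2, c(1) = 4, c(2) = 10, c(3) = 28, c(4) = 82, c(5) = 244, c(6) = 730
  so the recurrence gives c(6) = 730.
From the proposed closed form c(n) = 3ⁿ + 1ⁿ + 1:
  c(6) = 731.
The recurrence gives 730 but the closed form gives 731, so the closed form does not satisfy the recurrence.

No, the closed form is incorrect.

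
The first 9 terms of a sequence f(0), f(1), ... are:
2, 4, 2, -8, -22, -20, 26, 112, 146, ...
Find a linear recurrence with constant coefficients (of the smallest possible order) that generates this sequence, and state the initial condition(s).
Look for the lowest-order linear relation among consecutive terms.
Observation: f(n) - 2·f(n-1) - (-3)·f(n-2) = 0 holds for the shown terms, and no order-1 relation f(n) = α·f(n-1) + β fits.
Check at n=3: 2·2 + (-3)·4 = -8. ✓

f(n) = 2f(n-1) - 3f(n-2), f(0) = 2, f(1) = 4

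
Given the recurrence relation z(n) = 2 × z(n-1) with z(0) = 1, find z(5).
Computing step by step:
z(0) = 1
z(1) = 2 × 1 = 2
z(2) = 2 × 2 = 4
z(3) = 2 × 4 = 8
z(4) = 2 × 8 = 16
z(5) = 2 × 16 = 32

32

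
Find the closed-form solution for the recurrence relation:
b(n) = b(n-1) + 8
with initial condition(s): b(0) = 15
Recurrence: b(n) = b(n-1) + 8, initial: b(0) = 15.
Each step adds 8, so b(n) = b(0) + 8n = 8n + 15.

b(n) = 8n + 15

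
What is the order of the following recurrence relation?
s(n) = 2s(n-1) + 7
The order is the largest lag k for which s(n-k) appears. Here the deepest term is s(n-1) (the 7 term is non-homogeneous and does not affect the order), so the order is 1.

Order 1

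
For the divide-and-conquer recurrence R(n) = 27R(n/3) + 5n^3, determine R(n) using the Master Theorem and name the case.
Master Theorem template: R(n) = a·R(n/b) + f(n).
Here: a=27, b=3, f(n)=5n^3
Compute log_b(a) = log_3(27) = 3.
f(n) = 5n^3 = Θ(n^3). Case 2: R(n) = Θ(n^3 log n).

Case 2: R(n) = Θ(n^3 log n)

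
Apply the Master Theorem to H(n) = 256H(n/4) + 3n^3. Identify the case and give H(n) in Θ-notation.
Master Theorem template: H(n) = a·H(n/b) + f(n).
Here: a=256, b=4, f(n)=3n^3
Compute log_b(a) = log_4(256) = 4.
f(n) = 3n^3 = O(n^(4-ε)) with ε = 1. Case 1: H(n) = Θ(n^log_b(a)) = Θ(n^4).

Case 1: H(n) = Θ(n^4)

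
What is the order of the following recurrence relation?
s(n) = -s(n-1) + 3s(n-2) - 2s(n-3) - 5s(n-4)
The order is the largest lag k for which s(n-k) appears. Here the deepest term is s(n-4), so the order is 4.

Order 4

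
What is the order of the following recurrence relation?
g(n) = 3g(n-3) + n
The order is the largest lag k for which g(n-k) appears. Here the deepest term is g(n-3) (the n term is non-homogeneous and does not affect the order), so the order is 3.

Order 3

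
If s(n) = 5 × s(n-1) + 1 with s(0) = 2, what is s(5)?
Computing step by step:
s(0) = 2
s(1) = 5 × 2 + 1 = 11
s(2) = 5 × 11 + 1 = 56
s(3) = 5 × 56 + 1 = 281
s(4) = 5 × 281 + 1 = 1406
s(5) = 5 × 1406 + 1 = 7031

7031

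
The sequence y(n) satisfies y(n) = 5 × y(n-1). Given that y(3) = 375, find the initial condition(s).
In general y(n) = 5ⁿ · y(0). At n = 3: y(0) = y(3) / 5^3 = 375 / 125 = 3.

y(0) = 3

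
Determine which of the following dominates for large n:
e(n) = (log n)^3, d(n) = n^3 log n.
Comparing growth rates:
Growth-rate hierarchy: log n ≺ any polynomial ≺ any exponential cⁿ (c>1) ≺ n! ≺ nⁿ.
polynomial degree 3 (with log factor) dominates polylogarithmic (log n)^3 asymptotically.

d(n) grows faster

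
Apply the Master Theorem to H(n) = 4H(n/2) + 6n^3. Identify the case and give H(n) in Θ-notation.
Master Theorem template: H(n) = a·H(n/b) + f(n).
Here: a=4, b=2, f(n)=6n^3
Compute log_b(a) = log_2(4) = 2.
f(n) = 6n^3 = Ω(n^(2+ε)) with ε = 1, and the regularity condition holds (a·f(n/b) = (a/b^3)·f(n) with a/b^3 = 2^-1 < 1). Case 3: H(n) = Θ(f(n)) = Θ(n^3).

Case 3: H(n) = Θ(n^3)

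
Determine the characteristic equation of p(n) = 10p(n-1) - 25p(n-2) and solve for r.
Substitute p(n) = rⁿ and divide through by rⁿ⁻²: r² - 10r + 25 = 0
Factor: (r - 5)² = 0, so r = 5 (double root).
General solution: p(n) = (A + Bn)·5ⁿ

Characteristic: r² - 10r + 25 = 0, Roots: r = 5 (double root)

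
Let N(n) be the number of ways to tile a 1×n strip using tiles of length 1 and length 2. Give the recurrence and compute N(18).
Condition on the last tile: it has length 1 (leaving a 1×(n-1) strip) or length 2 (leaving a 1×(n-2) strip), so N(n) = N(n-1) + N(n-2) (order-2 linear recurrence).
For 0 ≤ i < 2 only unit tiles fit, so N(i) = 1.
Iterating the recurrence: N(2) = 2, N(3) = 3, N(4) = 5, N(5) = 8, N(6) = 13, N(7) = 21, N(8) = 34, N(9) = 55, N(10) = 89, N(11) = 144, N(12) = 233, N(13) = 377, N(14) = 610, N(15) = 987, N(16) = 1597, N(17) = 2584, N(18) = 4181.

N(n) = N(n-1) + N(n-2), with N(i) = 1 for 0 ≤ i < 2; N(18) = 4181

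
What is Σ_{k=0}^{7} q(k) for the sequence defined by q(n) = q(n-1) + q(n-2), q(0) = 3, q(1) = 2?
Computing the sequence terms: 3, 2, 5, 7, 12, 19, 31, 50
Adding these values together:

129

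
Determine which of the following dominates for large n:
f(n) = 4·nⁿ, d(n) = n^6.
Comparing growth rates:
Growth-rate hierarchy: log n ≺ any polynomial ≺ any exponential cⁿ (c>1) ≺ n! ≺ nⁿ.
super-exponential nⁿ dominates polynomial degree 6 asymptotically.

f(n) grows faster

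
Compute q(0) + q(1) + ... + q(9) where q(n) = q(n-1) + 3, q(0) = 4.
Computing the sequence terms: 4, 7, 10, 13, 16, 19, 22, 25, 28, 31
Adding these values together:

175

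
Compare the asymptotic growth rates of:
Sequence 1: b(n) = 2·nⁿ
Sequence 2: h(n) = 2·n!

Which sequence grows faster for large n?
Comparing growth rates:
Growth-rate hierarchy: log n ≺ any polynomial ≺ any exponential cⁿ (c>1) ≺ n! ≺ nⁿ.
super-exponential nⁿ dominates factorial asymptotically.

b(n) grows faster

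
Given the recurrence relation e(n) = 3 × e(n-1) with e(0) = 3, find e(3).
Computing step by step:
e(0) = 3
e(1) = 3 × 3 = 9
e(2) = 3 × 9 = 27
e(3) = 3 × 27 = 81

81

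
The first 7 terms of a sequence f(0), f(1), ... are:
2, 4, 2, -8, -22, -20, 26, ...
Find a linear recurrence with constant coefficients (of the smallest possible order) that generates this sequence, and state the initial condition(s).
Look for the lowest-order linear relation among consecutive terms.
Observation: f(n) - 2·f(n-1) - (-3)·f(n-2) = 0 holds for the shown terms, and no order-1 relation f(n) = α·f(n-1) + β fits.
Check at n=3: 2·2 + (-3)·4 = -8. ✓

f(n) = 2f(n-1) - 3f(n-2), f(0) = 2, f(1) = 4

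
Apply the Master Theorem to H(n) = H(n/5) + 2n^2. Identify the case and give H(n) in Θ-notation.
Master Theorem template: H(n) = a·H(n/b) + f(n).
Here: a=1, b=5, f(n)=2n^2
Compute log_b(a) = log_5(1) = 0.
f(n) = 2n^2 = Ω(n^(0+ε)) with ε = 2, and the regularity condition holds (a·f(n/b) = (a/b^2)·f(n) with a/b^2 = 5^-2 < 1). Case 3: H(n) = Θ(f(n)) = Θ(n^2).

Case 3: H(n) = Θ(n^2)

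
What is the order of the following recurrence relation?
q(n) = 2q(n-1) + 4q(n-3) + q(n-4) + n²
The order is the largest lag k for which q(n-k) appears. Here the deepest term is q(n-4) (the n² term is non-homogeneous and does not affect the order), so the order is 4.

Order 4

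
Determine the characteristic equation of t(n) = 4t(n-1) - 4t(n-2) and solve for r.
Substitute t(n) = rⁿ and divide through by rⁿ⁻²: r² - 4r + 4 = 0
Factor: (r - 2)² = 0, so r = 2 (double root).
General solution: t(n) = (A + Bn)·2ⁿ

Characteristic: r² - 4r + 4 = 0, Roots: r = 2 (double root)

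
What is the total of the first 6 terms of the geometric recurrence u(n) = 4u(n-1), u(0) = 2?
Computing the sequence terms: 2, 8, 32, 128, 512, 2048
Adding these values together:

2730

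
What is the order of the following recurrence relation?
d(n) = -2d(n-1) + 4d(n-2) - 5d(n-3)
The order is the largest lag k for which d(n-k) appears. Here the deepest term is d(n-3), so the order is 3.

Order 3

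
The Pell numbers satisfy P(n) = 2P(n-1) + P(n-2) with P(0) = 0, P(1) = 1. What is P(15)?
Computing the sequence terms:
0, 1, 2, 5, 12, 29, 70, 169, 408, 985, 2378, 5741, 13860, 33461, 80782, 195025

195025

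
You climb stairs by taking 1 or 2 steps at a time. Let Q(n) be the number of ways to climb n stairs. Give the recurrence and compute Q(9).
Condition on the size of the last step (1 to 2): before it there were n-1, …, n-2 stairs climbed, and these cases are disjoint, so Q(n) = Q(n-1) + Q(n-2) (Fibonacci-type sequence).
Initial conditions by direct count (compositions of i into parts ≤ 2): Q(1) = 1; Q(2) = 2.
Iterating the recurrence: Q(3) = 3, Q(4) = 5, Q(5) = 8, Q(6) = 13, Q(7) = 21, Q(8) = 34, Q(9) = 55.

Q(n) = Q(n-1) + Q(n-2), Q(1) = 1, Q(2) = 2; Q(9) = 55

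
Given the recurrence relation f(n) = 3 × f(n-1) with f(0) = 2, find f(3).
Computing step by step:
f(0) = 2
f(1) = 3 × 2 = 6
f(2) = 3 × 6 = 18
f(3) = 3 × 18 = 54

54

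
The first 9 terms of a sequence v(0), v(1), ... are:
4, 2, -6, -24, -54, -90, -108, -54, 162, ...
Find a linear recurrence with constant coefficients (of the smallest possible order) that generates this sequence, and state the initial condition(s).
Look for the lowest-order linear relation among consecutive terms.
Observation: v(n) - 3·v(n-1) - (-3)·v(n-2) = 0 holds for the shown terms, and no order-1 relation v(n) = α·v(n-1) + β fits.
Check at n=3: 3·-6 + (-3)·2 = -24. ✓

v(n) = 3v(n-1) - 3v(n-2), v(0) = 4, v(1) = 2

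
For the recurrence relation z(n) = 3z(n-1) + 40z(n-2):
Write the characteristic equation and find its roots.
Substitute z(n) = rⁿ and divide through by rⁿ⁻²: r² - 3r - 40 = 0
Factor: (r - 8)(r + 5) = 0, so r = 8, -5.
General solution: z(n) = A·8ⁿ + B·(-5)ⁿ

Characteristic: r² - 3r - 40 = 0, Roots: r = 8, -5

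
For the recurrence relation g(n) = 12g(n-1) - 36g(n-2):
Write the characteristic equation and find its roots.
Substitute g(n) = rⁿ and divide through by rⁿ⁻²: r² - 12r + 36 = 0
Factor: (r - 6)² = 0, so r = 6 (double root).
General solution: g(n) = (A + Bn)·6ⁿ

Characteristic: r² - 12r + 36 = 0, Roots: r = 6 (double root)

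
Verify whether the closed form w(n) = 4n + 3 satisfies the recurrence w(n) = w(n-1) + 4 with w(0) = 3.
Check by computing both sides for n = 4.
From the recurrence with w(0) = 3:
  w(0) = 3, w(1) = 7, w(2) = 11, w(3) = 15, w(4) = 19
  so the recurrence gives w(4) = 19.
From the proposed closed form w(n) = 4n + 3:
  w(4) = 19.
Both sides give 19 at n = 4, and the initial condition(s) match, so the closed form is consistent.

Yes, the closed form is correct.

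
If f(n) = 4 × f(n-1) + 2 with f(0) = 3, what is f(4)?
Computing step by step:
f(0) = 3
f(1) = 4 × 3 + 2 = 14
f(2) = 4 × 14 + 2 = 58
f(3) = 4 × 58 + 2 = 234
f(4) = 4 × 234 + 2 = 938

938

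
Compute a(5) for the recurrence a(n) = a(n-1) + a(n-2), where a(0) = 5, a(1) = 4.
Computing the sequence terms:
5, 4, 9, 13, 22, 35

35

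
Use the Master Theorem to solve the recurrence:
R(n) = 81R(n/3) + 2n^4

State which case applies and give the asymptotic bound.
Master Theorem template: R(n) = a·R(n/b) + f(n).
Here: a=81, b=3, f(n)=2n^4
Compute log_b(a) = log_3(81) = 4.
f(n) = 2n^4 = Θ(n^4). Case 2: R(n) = Θ(n^4 log n).

Case 2: R(n) = Θ(n^4 log n)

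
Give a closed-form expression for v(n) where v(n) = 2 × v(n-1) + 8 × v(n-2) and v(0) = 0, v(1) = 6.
Recurrence: v(n) = 2 × v(n-1) + 8 × v(n-2), initial: v(0) = 0, v(1) = 6.
Characteristic equation: r² - 2r - 8 = 0, which factors as (r - 4)(r + 2) = 0, so r = 4, -2. General solution v(n) = A·4ⁿ + B·(-2)ⁿ. From v(0) = 0: A + B = 0. From v(1) = 6: 4A - 2B = 6. Solving gives A = 1, B = -1.

v(n) = 4ⁿ - (-2)ⁿ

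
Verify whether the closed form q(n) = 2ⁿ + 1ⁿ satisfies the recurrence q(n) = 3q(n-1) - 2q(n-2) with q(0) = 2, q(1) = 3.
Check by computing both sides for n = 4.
From the recurrence with q(0) = 2, q(1) = 3:
  q(0) = 2, q(1) = 3, q(2) = 5, q(3) = 9, q(4) = 17
  so the recurrence gives q(4) = 17.
From the proposed closed form q(n) = 2ⁿ + 1ⁿ:
  q(4) = 17.
Both sides give 17 at n = 4, and the initial condition(s) match, so the closed form is consistent.

Yes, the closed form is correct.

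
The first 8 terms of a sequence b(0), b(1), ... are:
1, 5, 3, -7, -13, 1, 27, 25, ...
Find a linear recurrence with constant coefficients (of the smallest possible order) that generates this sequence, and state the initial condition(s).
Look for the lowest-order linear relation among consecutive terms.
Observation: b(n) - 1·b(n-1) - (-2)·b(n-2) = 0 holds for the shown terms, and no order-1 relation b(n) = α·b(n-1) + β fits.
Check at n=3: 1·3 + (-2)·5 = -7. ✓

b(n) = b(n-1) - 2b(n-2), b(0) = 1, b(1) = 5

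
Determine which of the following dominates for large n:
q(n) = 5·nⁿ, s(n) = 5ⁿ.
Comparing growth rates:
Growth-rate hierarchy: log n ≺ any polynomial ≺ any exponential cⁿ (c>1) ≺ n! ≺ nⁿ.
super-exponential nⁿ dominates exponential base 5 asymptotically.

q(n) grows faster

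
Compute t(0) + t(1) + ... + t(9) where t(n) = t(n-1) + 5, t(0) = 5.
Computing the sequence terms: 5, 10, 15, 20, 25, 30, 35, 40, 45, 50
Adding these values together:

275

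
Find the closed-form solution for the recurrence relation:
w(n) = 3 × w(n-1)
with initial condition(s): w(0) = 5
Recurrence: w(n) = 3 × w(n-1), initial: w(0) = 5.
Each term is 3 times the previous, so this is geometric with ratio 3. After n steps: w(n) = w(0)·3ⁿ = 5·3ⁿ.

w(n) = 5·3ⁿ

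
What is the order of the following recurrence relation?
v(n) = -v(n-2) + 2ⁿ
The order is the largest lag k for which v(n-k) appears. Here the deepest term is v(n-2) (the 2ⁿ term is non-homogeneous and does not affect the order), so the order is 2.

Order 2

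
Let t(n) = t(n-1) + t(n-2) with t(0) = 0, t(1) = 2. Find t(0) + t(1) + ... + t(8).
Computing the sequence terms: 0, 2, 2, 4, 6, 10, 16, 26, 42
Adding these values together:

108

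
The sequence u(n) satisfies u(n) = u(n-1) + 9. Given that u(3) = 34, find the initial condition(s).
u(3) = u(0) + 3·9, so u(0) = 34 - 27 = 7.

u(0) = 7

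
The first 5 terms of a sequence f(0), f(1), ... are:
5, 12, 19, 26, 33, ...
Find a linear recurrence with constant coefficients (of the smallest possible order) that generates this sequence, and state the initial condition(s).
Look for the lowest-order linear relation among consecutive terms.
Observation: consecutive differences are constant (= 7).
Check at n=2: 1·12 + 7 = 19. ✓

f(n) = f(n-1) + 7, f(0) = 5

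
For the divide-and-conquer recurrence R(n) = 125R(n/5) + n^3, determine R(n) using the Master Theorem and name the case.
Master Theorem template: R(n) = a·R(n/b) + f(n).
Here: a=125, b=5, f(n)=n^3
Compute log_b(a) = log_5(125) = 3.
f(n) = n^3 = Θ(n^3). Case 2: R(n) = Θ(n^3 log n).

Case 2: R(n) = Θ(n^3 log n)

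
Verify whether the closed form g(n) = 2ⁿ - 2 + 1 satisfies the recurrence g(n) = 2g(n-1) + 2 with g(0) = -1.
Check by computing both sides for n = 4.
From the recurrence with g(0) = -1:
  g(0) = -1, g(1) = 0, g(2) = 2, g(3) = 6, g(4) = 14
  so the recurrence gives g(4) = 14.
From the proposed closed form g(n) = 2ⁿ - 2 + 1:
  g(4) = 15.
The recurrence gives 14 but the closed form gives 15, so the closed form does not satisfy the recurrence.

No, the closed form is incorrect.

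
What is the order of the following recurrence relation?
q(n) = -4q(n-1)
The order is the largest lag k for which q(n-k) appears. Here the deepest term is q(n-1), so the order is 1.

Order 1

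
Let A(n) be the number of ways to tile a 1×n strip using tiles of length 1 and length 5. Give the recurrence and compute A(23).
Condition on the last tile: it has length 1 (leaving a 1×(n-1) strip) or length 5 (leaving a 1×(n-5) strip), so A(n) = A(n-1) + A(n-5) (order-5 linear recurrence).
For 0 ≤ i < 5 only unit tiles fit, so A(i) = 1.
Iterating the recurrence: A(5) = 2, A(6) = 3, A(7) = 4, A(8) = 5, A(9) = 6, A(10) = 8, A(11) = 11, A(12) = 15, A(13) = 20, A(14) = 26, A(15) = 34, A(16) = 45, A(17) = 60, A(18) = 80, A(19) = 106, A(20) = 140, A(21) = 185, A(22) = 245, A(23) = 325.

A(n) = A(n-1) + A(n-5), with A(i) = 1 for 0 ≤ i < 5; A(23) = 325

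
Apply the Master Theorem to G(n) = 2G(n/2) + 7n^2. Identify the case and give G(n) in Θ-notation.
Master Theorem template: G(n) = a·G(n/b) + f(n).
Here: a=2, b=2, f(n)=7n^2
Compute log_b(a) = log_2(2) = 1.
f(n) = 7n^2 = Ω(n^(1+ε)) with ε = 1, and the regularity condition holds (a·f(n/b) = (a/b^2)·f(n) with a/b^2 = 2^-1 < 1). Case 3: G(n) = Θ(f(n)) = Θ(n^2).

Case 3: G(n) = Θ(n^2)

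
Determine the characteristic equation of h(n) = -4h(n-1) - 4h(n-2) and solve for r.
Substitute h(n) = rⁿ and divide through by rⁿ⁻²: r² + 4r + 4 = 0
Factor: (r + 2)² = 0, so r = -2 (double root).
General solution: h(n) = (A + Bn)·(-2)ⁿ

Characteristic: r² + 4r + 4 = 0, Roots: r = -2 (double root)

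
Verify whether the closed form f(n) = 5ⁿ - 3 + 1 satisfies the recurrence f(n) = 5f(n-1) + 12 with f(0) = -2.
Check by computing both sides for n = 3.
From the recurrence with f(0) = -2:
  f(0) = -2, f(1) = 2, f(2) = 22, f(3) = 122
  so the recurrence gives f(3) = 122.
From the proposed closed form f(n) = 5ⁿ - 3 + 1:
  f(3) = 123.
The recurrence gives 122 but the closed form gives 123, so the closed form does not satisfy the recurrence.

No, the closed form is incorrect.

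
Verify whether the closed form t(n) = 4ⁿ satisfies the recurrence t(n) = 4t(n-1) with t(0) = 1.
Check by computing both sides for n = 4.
From the recurrence with t(0) = 1:
  t(0) = 1, t(1) = 4, t(2) = 16, t(3) = 64, t(4) = 256
  so the recurrence gives t(4) = 256.
From the proposed closed form t(n) = 4ⁿ:
  t(4) = 256.
Both sides give 256 at n = 4, and the initial condition(s) match, so the closed form is consistent.

Yes, the closed form is correct.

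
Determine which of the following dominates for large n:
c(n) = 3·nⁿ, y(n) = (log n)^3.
Comparing growth rates:
Growth-rate hierarchy: log n ≺ any polynomial ≺ any exponential cⁿ (c>1) ≺ n! ≺ nⁿ.
super-exponential nⁿ dominates polylogarithmic (log n)^3 asymptotically.

c(n) grows faster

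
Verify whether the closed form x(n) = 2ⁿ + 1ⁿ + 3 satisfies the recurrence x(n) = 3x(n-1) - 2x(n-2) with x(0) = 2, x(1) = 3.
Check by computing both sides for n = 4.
From the recurrence with x(0) = 2, x(1) = 3:
  x(0) = 2, x(1) = 3, x(2) = 5, x(3) = 9, x(4) = 17
  so the recurrence gives x(4) = 17.
From the proposed closed form x(n) = 2ⁿ + 1ⁿ + 3:
  x(4) = 20.
The recurrence gives 17 but the closed form gives 20, so the closed form does not satisfy the recurrence.

No, the closed form is incorrect.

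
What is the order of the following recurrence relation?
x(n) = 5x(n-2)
The order is the largest lag k for which x(n-k) appears. Here the deepest term is x(n-2), so the order is 2.

Order 2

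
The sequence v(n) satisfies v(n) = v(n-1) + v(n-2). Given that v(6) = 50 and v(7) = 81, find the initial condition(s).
Work backwards using v(k) = v(k+2) - v(k+1):
v(5) = v(7) - v(6) = 81 - 50 = 31
v(4) = v(6) - v(5) = 50 - 31 = 19
v(3) = v(5) - v(4) = 31 - 19 = 12
v(2) = v(4) - v(3) = 19 - 12 = 7
v(1) = v(3) - v(2) = 12 - 7 = 5
v(0) = v(2) - v(1) = 7 - 5 = 2

v(0) = 2, v(1) = 5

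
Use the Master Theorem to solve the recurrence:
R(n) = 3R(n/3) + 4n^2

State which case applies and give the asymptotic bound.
Master Theorem template: R(n) = a·R(n/b) + f(n).
Here: a=3, b=3, f(n)=4n^2
Compute log_b(a) = log_3(3) = 1.
f(n) = 4n^2 = Ω(n^(1+ε)) with ε = 1, and the regularity condition holds (a·f(n/b) = (a/b^2)·f(n) with a/b^2 = 3^-1 < 1). Case 3: R(n) = Θ(f(n)) = Θ(n^2).

Case 3: R(n) = Θ(n^2)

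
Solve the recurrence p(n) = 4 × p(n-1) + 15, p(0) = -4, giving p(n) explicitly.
Recurrence: p(n) = 4 × p(n-1) + 15, initial: p(0) = -4.
Try p(n) = A·4ⁿ + C. Substituting: A·4ⁿ + C = 4(A·4ⁿ⁻¹ + C) + 15 = A·4ⁿ + 4C + 15, so C = 4C + 15, giving C = -5. Then p(0) = A - 5 = -4 gives A = 1.

p(n) = 4ⁿ - 5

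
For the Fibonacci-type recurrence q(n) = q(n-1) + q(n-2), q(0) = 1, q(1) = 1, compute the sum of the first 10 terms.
Computing the sequence terms: 1, 1, 2, 3, 5, 8, 13, 21, 34, 55
Adding these values together:

143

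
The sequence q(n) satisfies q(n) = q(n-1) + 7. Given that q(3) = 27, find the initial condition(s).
q(3) = q(0) + 3·7, so q(0) = 27 - 21 = 6.

q(0) = 6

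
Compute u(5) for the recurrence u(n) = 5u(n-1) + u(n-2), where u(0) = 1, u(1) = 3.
Computing the sequence terms:
1, 3, 16, 83, 431, 2238

2238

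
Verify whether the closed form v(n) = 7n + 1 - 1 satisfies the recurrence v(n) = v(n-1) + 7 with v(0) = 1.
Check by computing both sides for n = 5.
From the recurrence with v(0) = 1:
  v(0) = 1, v(1) = 8, v(2) = 15, v(3) = 22, v(4) = 29, v(5) = 36
  so the recurrence gives v(5) = 36.
From the proposed closed form v(n) = 7n + 1 - 1:
  v(5) = 35.
The recurrence gives 36 but the closed form gives 35, so the closed form does not satisfy the recurrence.

No, the closed form is incorrect.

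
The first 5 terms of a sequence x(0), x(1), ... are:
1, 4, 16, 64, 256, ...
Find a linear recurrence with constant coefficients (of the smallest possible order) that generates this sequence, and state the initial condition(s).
Look for the lowest-order linear relation among consecutive terms.
Observation: each term is 4× the previous.
Check at n=2: 4·4 = 16. ✓

x(n) = 4 × x(n-1), x(0) = 1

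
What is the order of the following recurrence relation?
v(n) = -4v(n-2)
The order is the largest lag k for which v(n-k) appears. Here the deepest term is v(n-2), so the order is 2.

Order 2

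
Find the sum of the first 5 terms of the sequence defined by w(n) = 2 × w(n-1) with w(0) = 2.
Computing the sequence terms: 2, 4, 8, 16, 32
Adding these values together:

62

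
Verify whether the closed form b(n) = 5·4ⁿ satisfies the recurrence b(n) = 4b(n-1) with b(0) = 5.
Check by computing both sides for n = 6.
From the recurrence with b(0) = 5:
  b(0) = 5, b(1) = 20, b(2) = 80, b(3) = 320, b(4) = 1280, b(5) = 5120, b(6) = 20480
  so the recurrence gives b(6) = 20480.
From the proposed closed form b(n) = 5·4ⁿ:
  b(6) = 20480.
Both sides give 20480 at n = 6, and the initial condition(s) match, so the closed form is consistent.

Yes, the closed form is correct.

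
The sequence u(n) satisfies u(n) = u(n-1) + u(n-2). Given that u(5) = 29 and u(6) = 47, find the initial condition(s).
Work backwards using u(k) = u(k+2) - u(k+1):
u(4) = u(6) - u(5) = 47 - 29 = 18
u(3) = u(5) - u(4) = 29 - 18 = 11
u(2) = u(4) - u(3) = 18 - 11 = 7
u(1) = u(3) - u(2) = 11 - 7 = 4
u(0) = u(2) - u(1) = 7 - 4 = 3

u(0) = 3, u(1) = 4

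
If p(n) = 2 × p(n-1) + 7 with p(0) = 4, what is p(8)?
Computing step by step:
p(0) = 4
p(1) = 2 × 4 + 7 = 15
p(2) = 2 × 15 + 7 = 37
p(3) = 2 × 37 + 7 = 81
p(4) = 2 × 81 + 7 = 169
p(5) = 2 × 169 + 7 = 345
p(6) = 2 × 345 + 7 = 697
p(7) = 2 × 697 + 7 = 1401
p(8) = 2 × 1401 + 7 = 2809

2809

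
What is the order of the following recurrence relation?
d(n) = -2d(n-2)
The order is the largest lag k for which d(n-k) appears. Here the deepest term is d(n-2), so the order is 2.

Order 2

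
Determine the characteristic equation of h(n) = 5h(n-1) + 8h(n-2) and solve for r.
Substitute h(n) = rⁿ and divide through by rⁿ⁻²: r² - 5r - 8 = 0
Discriminant: 5² + 4·8 = 57, not a perfect square, so by the quadratic formula r = (5 ± √57)/2.
General solution: h(n) = A·r₁ⁿ + B·r₂ⁿ where r₁,r₂ = (5 ± √57)/2

Characteristic: r² - 5r - 8 = 0, Roots: r = (5 ± √57)/2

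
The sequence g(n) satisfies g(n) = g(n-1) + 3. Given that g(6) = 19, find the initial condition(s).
g(6) = g(0) + 6·3, so g(0) = 19 - 18 = 1.

g(0) = 1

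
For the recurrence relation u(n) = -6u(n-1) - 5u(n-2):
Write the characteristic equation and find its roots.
Substitute u(n) = rⁿ and divide through by rⁿ⁻²: r² + 6r + 5 = 0
Factor: (r + 1)(r + 5) = 0, so r = -1, -5.
General solution: u(n) = A·(-1)ⁿ + B·(-5)ⁿ

Characteristic: r² + 6r + 5 = 0, Roots: r = -1, -5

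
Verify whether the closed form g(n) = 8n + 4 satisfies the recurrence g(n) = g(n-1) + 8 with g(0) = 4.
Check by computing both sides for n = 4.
From the recurrence with g(0) = 4:
  g(0) = 4, g(1) = 12, g(2) = 20, g(3) = 28, g(4) = 36
  so the recurrence gives g(4) = 36.
From the proposed closed form g(n) = 8n + 4:
  g(4) = 36.
Both sides give 36 at n = 4, and the initial condition(s) match, so the closed form is consistent.

Yes, the closed form is correct.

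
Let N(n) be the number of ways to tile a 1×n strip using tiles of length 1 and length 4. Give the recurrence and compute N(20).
Condition on the last tile: it has length 1 (leaving a 1×(n-1) strip) or length 4 (leaving a 1×(n-4) strip), so N(n) = N(n-1) + N(n-4) (order-4 linear recurrence).
For 0 ≤ i < 4 only unit tiles fit, so N(i) = 1.
Iterating the recurrence: N(4) = 2, N(5) = 3, N(6) = 4, N(7) = 5, N(8) = 7, N(9) = 10, N(10) = 14, N(11) = 19, N(12) = 26, N(13) = 36, N(14) = 50, N(15) = 69, N(16) = 95, N(17) = 131, N(18) = 181, N(19) = 250, N(20) = 345.

N(n) = N(n-1) + N(n-4), with N(i) = 1 for 0 ≤ i < 4; N(20) = 345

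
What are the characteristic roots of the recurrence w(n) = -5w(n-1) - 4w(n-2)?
Substitute w(n) = rⁿ and divide through by rⁿ⁻²: r² + 5r + 4 = 0
Factor: (r + 1)(r + 4) = 0, so r = -1, -4.
General solution: w(n) = A·(-1)ⁿ + B·(-4)ⁿ

Characteristic: r² + 5r + 4 = 0, Roots: r = -1, -4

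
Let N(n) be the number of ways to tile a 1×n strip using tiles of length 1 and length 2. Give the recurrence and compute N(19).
Condition on the last tile: it has length 1 (leaving a 1×(n-1) strip) or length 2 (leaving a 1×(n-2) strip), so N(n) = N(n-1) + N(n-2) (order-2 linear recurrence).
For 0 ≤ i < 2 only unit tiles fit, so N(i) = 1.
Iterating the recurrence: N(2) = 2, N(3) = 3, N(4) = 5, N(5) = 8, N(6) = 13, N(7) = 21, N(8) = 34, N(9) = 55, N(10) = 89, N(11) = 144, N(12) = 233, N(13) = 377, N(14) = 610, N(15) = 987, N(16) = 1597, N(17) = 2584, N(18) = 4181, N(19) = 6765.

N(n) = N(n-1) + N(n-2), with N(i) = 1 for 0 ≤ i < 2; N(19) = 6765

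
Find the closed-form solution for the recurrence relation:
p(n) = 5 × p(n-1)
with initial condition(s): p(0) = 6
Recurrence: p(n) = 5 × p(n-1), initial: p(0) = 6.
Each term is 5 times the previous, so this is geometric with ratio 5. After n steps: p(n) = p(0)·5ⁿ = 6·5ⁿ.

p(n) = 6·5ⁿ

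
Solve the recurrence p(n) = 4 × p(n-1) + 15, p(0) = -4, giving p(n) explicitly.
Recurrence: p(n) = 4 × p(n-1) + 15, initial: p(0) = -4.
Try p(n) = A·4ⁿ + C. Substituting: A·4ⁿ + C = 4(A·4ⁿ⁻¹ + C) + 15 = A·4ⁿ + 4C + 15, so C = 4C + 15, giving C = -5. Then p(0) = A - 5 = -4 gives A = 1.

p(n) = 4ⁿ - 5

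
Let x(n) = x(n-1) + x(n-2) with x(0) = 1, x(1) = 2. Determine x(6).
Computing the sequence terms:
1, 2, 3, 5, 8, 13, 21

21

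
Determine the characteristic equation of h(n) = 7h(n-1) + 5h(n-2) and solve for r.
Substitute h(n) = rⁿ and divide through by rⁿ⁻²: r² - 7r - 5 = 0
Discriminant: 7² + 4·5 = 69, not a perfect square, so by the quadratic formula r = (7 ± √69)/2.
General solution: h(n) = A·r₁ⁿ + B·r₂ⁿ where r₁,r₂ = (7 ± √69)/2

Characteristic: r² - 7r - 5 = 0, Roots: r = (7 ± √69)/2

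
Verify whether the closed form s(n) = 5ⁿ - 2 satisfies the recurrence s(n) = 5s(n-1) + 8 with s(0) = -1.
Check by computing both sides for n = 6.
From the recurrence with s(0) = -1:
  s(0) = -1, s(1) = 3, s(2) = 23, s(3) = 123, s(4) = 623, s(5) = 3123, s(6) = 15623
  so the recurrence gives s(6) = 15623.
From the proposed closed form s(n) = 5ⁿ - 2:
  s(6) = 15623.
Both sides give 15623 at n = 6, and the initial condition(s) match, so the closed form is consistent.

Yes, the closed form is correct.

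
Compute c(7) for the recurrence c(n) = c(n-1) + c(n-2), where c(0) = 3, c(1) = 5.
Computing the sequence terms:
3, 5, 8, 13, 21, 34, 55, 89

89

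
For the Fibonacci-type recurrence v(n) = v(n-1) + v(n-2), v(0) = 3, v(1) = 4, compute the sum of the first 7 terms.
Computing the sequence terms: 3, 4, 7, 11, 18, 29, 47
Adding these values together:

119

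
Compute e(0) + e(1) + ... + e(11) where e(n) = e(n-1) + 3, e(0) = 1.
Computing the sequence terms: 1, 4, 7, 10, 13, 16, 19, 22, 25, 28, 31, 34
Adding these values together:

210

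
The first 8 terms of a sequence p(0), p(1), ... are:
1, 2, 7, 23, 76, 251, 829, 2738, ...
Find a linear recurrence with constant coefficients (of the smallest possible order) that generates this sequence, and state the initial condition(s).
Look for the lowest-order linear relation among consecutive terms.
Observation: p(n) - 3·p(n-1) - (1)·p(n-2) = 0 holds for the shown terms, and no order-1 relation p(n) = α·p(n-1) + β fits.
Check at n=3: 3·7 + (1)·2 = 23. ✓

p(n) = 3p(n-1) + p(n-2), p(0) = 1, p(1) = 2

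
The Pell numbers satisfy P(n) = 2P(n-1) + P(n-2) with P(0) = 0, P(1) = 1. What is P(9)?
Computing the sequence terms:
0, 1, 2, 5, 12, 29, 70, 169, 408, 985

985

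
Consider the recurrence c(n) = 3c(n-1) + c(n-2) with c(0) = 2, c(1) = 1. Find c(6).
Computing the sequence terms:
2, 1, 5, 16, 53, 175, 578

578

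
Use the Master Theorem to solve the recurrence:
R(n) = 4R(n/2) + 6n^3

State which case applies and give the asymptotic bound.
Master Theorem template: R(n) = a·R(n/b) + f(n).
Here: a=4, b=2, f(n)=6n^3
Compute log_b(a) = log_2(4) = 2.
f(n) = 6n^3 = Ω(n^(2+ε)) with ε = 1, and the regularity condition holds (a·f(n/b) = (a/b^3)·f(n) with a/b^3 = 2^-1 < 1). Case 3: R(n) = Θ(f(n)) = Θ(n^3).

Case 3: R(n) = Θ(n^3)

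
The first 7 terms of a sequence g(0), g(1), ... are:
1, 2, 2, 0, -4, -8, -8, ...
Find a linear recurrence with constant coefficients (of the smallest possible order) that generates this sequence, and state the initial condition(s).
Look for the lowest-order linear relation among consecutive terms.
Observation: g(n) - 2·g(n-1) - (-2)·g(n-2) = 0 holds for the shown terms, and no order-1 relation g(n) = α·g(n-1) + β fits.
Check at n=3: 2·2 + (-2)·2 = 0. ✓

g(n) = 2g(n-1) - 2g(n-2), g(0) = 1, g(1) = 2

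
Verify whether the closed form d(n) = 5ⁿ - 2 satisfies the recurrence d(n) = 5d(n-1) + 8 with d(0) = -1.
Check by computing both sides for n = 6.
From the recurrence with d(0) = -1:
  d(0) = -1, d(1) = 3, d(2) = 23, d(3) = 123, d(4) = 623, d(5) = 3123, d(6) = 15623
  so the recurrence gives d(6) = 15623.
From the proposed closed form d(n) = 5ⁿ - 2:
  d(6) = 15623.
Both sides give 15623 at n = 6, and the initial condition(s) match, so the closed form is consistent.

Yes, the closed form is correct.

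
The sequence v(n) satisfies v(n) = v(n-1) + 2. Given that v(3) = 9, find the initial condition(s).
v(3) = v(0) + 3·2, so v(0) = 9 - 6 = 3.

v(0) = 3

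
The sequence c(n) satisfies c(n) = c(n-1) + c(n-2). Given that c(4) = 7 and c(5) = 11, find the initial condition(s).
Work backwards using c(k) = c(k+2) - c(k+1):
c(3) = c(5) - c(4) = 11 - 7 = 4
c(2) = c(4) - c(3) = 7 - 4 = 3
c(1) = c(3) - c(2) = 4 - 3 = 1
c(0) = c(2) - c(1) = 3 - 1 = 2

c(0) = 2, c(1) = 1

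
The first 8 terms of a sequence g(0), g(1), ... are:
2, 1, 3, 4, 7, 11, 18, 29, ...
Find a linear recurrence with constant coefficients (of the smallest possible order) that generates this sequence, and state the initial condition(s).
Look for the lowest-order linear relation among consecutive terms.
Observation: g(n) - 1·g(n-1) - (1)·g(n-2) = 0 holds for the shown terms, and no order-1 relation g(n) = α·g(n-1) + β fits.
Check at n=3: 1·3 + (1)·1 = 4. ✓

g(n) = g(n-1) + g(n-2), g(0) = 2, g(1) = 1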